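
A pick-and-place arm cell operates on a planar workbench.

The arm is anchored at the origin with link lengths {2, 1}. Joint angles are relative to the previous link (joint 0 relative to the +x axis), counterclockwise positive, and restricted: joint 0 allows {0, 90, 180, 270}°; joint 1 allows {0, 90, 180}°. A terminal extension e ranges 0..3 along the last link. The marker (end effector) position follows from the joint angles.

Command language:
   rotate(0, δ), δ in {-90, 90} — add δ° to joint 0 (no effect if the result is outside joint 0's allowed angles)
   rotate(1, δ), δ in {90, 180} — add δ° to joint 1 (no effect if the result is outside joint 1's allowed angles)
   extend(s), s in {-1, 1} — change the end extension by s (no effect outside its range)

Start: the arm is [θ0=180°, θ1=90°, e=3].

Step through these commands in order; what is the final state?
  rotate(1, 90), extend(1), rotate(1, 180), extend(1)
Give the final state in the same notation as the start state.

[θ0=180°, θ1=0°, e=3]

t0: [θ0=180°, θ1=90°, e=3]
t=1 rotate(1, 90) ⇒ [θ0=180°, θ1=180°, e=3]
t=2 extend(1) ⇒ [θ0=180°, θ1=180°, e=3]
t=3 rotate(1, 180) ⇒ [θ0=180°, θ1=0°, e=3]
t=4 extend(1) ⇒ [θ0=180°, θ1=0°, e=3]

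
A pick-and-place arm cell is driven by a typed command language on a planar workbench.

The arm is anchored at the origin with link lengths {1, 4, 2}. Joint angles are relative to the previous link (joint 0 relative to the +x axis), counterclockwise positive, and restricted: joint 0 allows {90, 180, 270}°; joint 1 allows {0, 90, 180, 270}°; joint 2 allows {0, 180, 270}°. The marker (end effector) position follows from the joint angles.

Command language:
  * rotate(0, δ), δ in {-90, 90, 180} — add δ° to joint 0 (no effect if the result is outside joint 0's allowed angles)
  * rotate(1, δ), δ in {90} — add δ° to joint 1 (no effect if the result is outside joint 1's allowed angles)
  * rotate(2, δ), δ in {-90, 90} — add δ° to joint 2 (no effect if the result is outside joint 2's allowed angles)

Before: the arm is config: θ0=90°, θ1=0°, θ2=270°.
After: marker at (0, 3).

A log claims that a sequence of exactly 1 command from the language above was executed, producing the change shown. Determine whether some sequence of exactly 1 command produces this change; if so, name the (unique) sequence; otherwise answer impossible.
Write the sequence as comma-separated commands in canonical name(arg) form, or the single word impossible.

rotate(2, -90)

begin: config: θ0=90°, θ1=0°, θ2=270°
t=1 rotate(2, -90) ⇒ config: θ0=90°, θ1=0°, θ2=180°
uniquely the one of 6 1-step routes that fits.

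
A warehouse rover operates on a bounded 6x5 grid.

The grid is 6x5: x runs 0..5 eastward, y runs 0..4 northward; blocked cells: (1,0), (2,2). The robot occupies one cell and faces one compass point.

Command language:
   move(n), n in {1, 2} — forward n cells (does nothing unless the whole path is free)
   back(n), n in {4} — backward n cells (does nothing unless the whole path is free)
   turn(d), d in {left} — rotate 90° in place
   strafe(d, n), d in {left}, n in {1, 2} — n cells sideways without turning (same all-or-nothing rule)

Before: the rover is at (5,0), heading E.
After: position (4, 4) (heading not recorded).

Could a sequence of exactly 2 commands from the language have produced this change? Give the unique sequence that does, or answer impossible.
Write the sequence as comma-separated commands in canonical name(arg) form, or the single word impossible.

every 2-command combo misses the target.

impossible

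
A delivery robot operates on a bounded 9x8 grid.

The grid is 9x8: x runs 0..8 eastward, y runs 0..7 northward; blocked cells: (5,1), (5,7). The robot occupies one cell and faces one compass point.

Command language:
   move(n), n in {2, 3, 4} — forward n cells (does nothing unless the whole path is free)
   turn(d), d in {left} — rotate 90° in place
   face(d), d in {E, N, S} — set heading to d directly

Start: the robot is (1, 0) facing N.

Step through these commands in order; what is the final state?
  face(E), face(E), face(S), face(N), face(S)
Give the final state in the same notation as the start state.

t0: (1, 0) facing N
1. face(E) → (1, 0) facing E
2. face(E) → (1, 0) facing E
3. face(S) → (1, 0) facing S
4. face(N) → (1, 0) facing N
5. face(S) → (1, 0) facing S

(1, 0) facing S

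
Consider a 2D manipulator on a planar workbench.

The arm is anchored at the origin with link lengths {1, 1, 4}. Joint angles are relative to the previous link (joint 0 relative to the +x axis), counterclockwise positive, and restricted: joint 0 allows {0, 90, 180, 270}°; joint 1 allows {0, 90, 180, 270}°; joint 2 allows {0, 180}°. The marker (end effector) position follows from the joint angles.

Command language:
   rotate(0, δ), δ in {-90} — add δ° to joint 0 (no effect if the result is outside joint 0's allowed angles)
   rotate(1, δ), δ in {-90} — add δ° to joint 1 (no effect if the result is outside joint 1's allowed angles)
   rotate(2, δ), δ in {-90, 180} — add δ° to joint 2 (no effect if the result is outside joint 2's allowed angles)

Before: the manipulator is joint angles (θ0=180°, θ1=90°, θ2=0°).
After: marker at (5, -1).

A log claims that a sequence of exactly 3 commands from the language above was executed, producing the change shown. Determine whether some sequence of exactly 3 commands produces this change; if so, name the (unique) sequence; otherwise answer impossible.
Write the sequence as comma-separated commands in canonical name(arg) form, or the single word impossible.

begin: joint angles (θ0=180°, θ1=90°, θ2=0°)
[1] after rotate(0, -90): joint angles (θ0=90°, θ1=90°, θ2=0°)
[2] after rotate(0, -90): joint angles (θ0=0°, θ1=90°, θ2=0°)
[3] after rotate(0, -90): joint angles (θ0=270°, θ1=90°, θ2=0°)
all 64 alternatives checked — unique.

rotate(0, -90), rotate(0, -90), rotate(0, -90)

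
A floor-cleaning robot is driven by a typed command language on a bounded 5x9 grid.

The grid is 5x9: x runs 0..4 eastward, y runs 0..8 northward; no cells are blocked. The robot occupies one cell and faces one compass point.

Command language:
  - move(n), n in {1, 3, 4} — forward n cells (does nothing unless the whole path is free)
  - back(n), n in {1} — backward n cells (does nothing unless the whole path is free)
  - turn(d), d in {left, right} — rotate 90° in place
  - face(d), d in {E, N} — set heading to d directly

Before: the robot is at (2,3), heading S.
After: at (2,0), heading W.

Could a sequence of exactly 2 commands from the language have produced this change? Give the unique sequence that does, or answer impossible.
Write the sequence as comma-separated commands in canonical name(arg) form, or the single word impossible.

key: cell and facing (now W) both changed — the 2 commands mix motion and turning
t0: at (2,3), heading S
step 1 (move(3)): at (2,0), heading S
step 2 (turn(right)): at (2,0), heading W
uniquely the one of 64 2-step routes that fits.

move(3), turn(right)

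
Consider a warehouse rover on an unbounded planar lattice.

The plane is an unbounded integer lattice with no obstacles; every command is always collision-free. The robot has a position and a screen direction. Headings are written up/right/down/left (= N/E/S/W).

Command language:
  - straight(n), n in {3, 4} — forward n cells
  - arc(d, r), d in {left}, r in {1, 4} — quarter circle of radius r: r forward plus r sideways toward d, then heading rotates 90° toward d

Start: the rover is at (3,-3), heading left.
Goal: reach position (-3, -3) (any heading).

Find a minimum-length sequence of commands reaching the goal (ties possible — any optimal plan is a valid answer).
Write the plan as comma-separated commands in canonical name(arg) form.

initial: at (3,-3), heading left
t=1 straight(3) ⇒ at (0,-3), heading left
t=2 straight(3) ⇒ at (-3,-3), heading left
shorter routes all fall short; 2 is best.

straight(3), straight(3)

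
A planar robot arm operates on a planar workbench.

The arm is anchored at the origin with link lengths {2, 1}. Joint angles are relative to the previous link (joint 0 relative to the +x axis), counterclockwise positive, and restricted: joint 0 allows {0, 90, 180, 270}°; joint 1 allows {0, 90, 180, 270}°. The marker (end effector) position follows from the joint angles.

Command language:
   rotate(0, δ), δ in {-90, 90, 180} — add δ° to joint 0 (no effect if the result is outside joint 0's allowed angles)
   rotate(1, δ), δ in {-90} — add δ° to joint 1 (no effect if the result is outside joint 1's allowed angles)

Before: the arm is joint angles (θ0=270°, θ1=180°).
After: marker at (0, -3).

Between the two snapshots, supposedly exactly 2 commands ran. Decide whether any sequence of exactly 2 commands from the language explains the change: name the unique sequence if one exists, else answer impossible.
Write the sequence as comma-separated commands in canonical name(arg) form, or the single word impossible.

rotate(1, -90), rotate(1, -90)

start: joint angles (θ0=270°, θ1=180°)
1. rotate(1, -90) → joint angles (θ0=270°, θ1=90°)
2. rotate(1, -90) → joint angles (θ0=270°, θ1=0°)
uniquely the one of 16 2-step routes that fits.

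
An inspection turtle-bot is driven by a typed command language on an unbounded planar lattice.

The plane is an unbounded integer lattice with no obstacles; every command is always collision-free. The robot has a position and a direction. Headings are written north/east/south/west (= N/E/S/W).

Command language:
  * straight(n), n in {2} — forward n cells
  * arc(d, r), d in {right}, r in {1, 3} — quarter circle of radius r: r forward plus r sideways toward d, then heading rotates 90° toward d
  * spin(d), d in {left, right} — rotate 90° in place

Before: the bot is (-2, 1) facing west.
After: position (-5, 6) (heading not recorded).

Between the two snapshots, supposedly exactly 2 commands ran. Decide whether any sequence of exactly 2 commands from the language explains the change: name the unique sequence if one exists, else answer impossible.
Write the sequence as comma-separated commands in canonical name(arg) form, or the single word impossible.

arc(right, 3), straight(2)

key: order matters: swapping arc(right, 3) and straight(2) lands elsewhere
start: (-2, 1) facing west
1. arc(right, 3) → (-5, 4) facing north
2. straight(2) → (-5, 6) facing north
all 25 alternatives checked — unique.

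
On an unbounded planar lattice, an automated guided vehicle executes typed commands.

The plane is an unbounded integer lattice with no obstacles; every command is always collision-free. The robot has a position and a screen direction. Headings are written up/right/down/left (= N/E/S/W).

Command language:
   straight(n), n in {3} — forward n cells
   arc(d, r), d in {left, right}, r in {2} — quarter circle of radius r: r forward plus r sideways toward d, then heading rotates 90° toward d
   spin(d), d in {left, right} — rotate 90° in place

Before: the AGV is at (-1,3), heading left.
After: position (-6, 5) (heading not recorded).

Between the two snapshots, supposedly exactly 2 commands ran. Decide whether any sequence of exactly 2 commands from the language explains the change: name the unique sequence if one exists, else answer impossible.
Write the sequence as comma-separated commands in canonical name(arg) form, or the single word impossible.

straight(3), arc(right, 2)

key: running arc(right, 2) before straight(3) would end elsewhere — order is forced
begin: at (-1,3), heading left
step 1 (straight(3)): at (-4,3), heading left
step 2 (arc(right, 2)): at (-6,5), heading up
no other 2-command option fits: unique.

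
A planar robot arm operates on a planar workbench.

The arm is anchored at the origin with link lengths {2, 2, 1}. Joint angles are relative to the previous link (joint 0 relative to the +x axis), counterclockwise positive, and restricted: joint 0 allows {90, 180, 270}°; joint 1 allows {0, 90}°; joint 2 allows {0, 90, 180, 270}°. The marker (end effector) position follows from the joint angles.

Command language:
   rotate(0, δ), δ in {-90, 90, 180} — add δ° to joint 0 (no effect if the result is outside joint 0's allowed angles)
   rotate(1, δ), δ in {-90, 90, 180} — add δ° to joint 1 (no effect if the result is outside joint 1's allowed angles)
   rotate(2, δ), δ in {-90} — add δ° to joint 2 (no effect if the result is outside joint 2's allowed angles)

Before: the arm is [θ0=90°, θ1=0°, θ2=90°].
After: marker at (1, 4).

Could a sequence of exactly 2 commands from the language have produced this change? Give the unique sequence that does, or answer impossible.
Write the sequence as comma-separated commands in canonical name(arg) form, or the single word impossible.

initial: [θ0=90°, θ1=0°, θ2=90°]
[1] after rotate(2, -90): [θ0=90°, θ1=0°, θ2=0°]
[2] after rotate(2, -90): [θ0=90°, θ1=0°, θ2=270°]
all 49 alternatives checked — unique.

rotate(2, -90), rotate(2, -90)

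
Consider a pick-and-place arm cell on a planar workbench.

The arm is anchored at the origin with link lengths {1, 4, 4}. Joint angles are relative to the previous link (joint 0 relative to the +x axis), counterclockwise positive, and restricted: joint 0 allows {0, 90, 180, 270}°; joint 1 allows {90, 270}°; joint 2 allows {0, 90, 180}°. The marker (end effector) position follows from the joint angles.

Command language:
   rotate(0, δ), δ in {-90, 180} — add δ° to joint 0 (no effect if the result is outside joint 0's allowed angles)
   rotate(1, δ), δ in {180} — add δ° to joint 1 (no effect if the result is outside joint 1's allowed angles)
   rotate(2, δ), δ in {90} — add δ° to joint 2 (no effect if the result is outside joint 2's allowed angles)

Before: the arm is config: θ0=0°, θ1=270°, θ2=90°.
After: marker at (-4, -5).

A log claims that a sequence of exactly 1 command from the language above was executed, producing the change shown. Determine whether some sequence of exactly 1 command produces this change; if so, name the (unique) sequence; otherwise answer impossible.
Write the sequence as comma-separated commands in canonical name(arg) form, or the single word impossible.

rotate(0, -90)

start: config: θ0=0°, θ1=270°, θ2=90°
step 1 (rotate(0, -90)): config: θ0=270°, θ1=270°, θ2=90°
no other 1-command option fits: unique.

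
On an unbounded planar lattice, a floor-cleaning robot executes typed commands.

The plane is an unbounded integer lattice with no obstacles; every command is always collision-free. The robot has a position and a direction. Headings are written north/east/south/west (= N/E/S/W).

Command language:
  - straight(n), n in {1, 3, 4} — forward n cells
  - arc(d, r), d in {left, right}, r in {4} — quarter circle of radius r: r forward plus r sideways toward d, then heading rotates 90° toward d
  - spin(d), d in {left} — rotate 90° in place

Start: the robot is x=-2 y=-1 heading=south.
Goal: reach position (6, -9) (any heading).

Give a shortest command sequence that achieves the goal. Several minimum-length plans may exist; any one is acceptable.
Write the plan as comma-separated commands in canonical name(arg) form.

arc(left, 4), arc(right, 4)

start: x=-2 y=-1 heading=south
[1] after arc(left, 4): x=2 y=-5 heading=east
[2] after arc(right, 4): x=6 y=-9 heading=south
nothing shorter than 2 reaches the goal.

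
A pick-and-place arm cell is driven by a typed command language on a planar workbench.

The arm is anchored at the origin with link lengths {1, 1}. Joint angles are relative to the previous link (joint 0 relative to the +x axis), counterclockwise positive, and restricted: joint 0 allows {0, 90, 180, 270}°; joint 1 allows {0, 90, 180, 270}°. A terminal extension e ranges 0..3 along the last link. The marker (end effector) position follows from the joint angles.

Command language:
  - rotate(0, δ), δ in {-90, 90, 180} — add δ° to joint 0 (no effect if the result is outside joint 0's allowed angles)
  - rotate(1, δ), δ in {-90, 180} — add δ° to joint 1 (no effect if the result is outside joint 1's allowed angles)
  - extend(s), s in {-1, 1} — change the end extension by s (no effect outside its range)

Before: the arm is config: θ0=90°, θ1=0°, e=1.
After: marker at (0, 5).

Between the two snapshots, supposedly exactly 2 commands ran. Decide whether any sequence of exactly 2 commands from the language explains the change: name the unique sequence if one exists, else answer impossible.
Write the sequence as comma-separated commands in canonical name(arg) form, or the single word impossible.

t0: config: θ0=90°, θ1=0°, e=1
step 1 (extend(1)): config: θ0=90°, θ1=0°, e=2
step 2 (extend(1)): config: θ0=90°, θ1=0°, e=3
uniquely the one of 49 2-step routes that fits.

extend(1), extend(1)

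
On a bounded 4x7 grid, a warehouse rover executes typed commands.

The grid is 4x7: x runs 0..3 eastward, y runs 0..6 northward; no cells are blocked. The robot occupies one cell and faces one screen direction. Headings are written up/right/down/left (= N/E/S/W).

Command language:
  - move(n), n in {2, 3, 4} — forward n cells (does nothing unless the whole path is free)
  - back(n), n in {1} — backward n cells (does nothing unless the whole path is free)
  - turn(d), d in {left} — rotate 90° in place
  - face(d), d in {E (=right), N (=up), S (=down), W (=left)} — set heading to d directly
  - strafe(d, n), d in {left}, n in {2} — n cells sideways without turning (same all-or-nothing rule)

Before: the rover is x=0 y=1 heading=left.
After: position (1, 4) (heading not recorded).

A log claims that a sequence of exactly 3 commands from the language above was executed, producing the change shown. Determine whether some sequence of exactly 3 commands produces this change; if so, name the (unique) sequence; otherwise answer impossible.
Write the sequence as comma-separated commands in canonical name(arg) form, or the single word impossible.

back(1), face(N), move(3)

key: order matters: swapping back(1) and move(3) lands elsewhere
begin: x=0 y=1 heading=left
t=1 back(1) ⇒ x=1 y=1 heading=left
t=2 face(N) ⇒ x=1 y=1 heading=up
t=3 move(3) ⇒ x=1 y=4 heading=up
no other 3-command option fits: unique.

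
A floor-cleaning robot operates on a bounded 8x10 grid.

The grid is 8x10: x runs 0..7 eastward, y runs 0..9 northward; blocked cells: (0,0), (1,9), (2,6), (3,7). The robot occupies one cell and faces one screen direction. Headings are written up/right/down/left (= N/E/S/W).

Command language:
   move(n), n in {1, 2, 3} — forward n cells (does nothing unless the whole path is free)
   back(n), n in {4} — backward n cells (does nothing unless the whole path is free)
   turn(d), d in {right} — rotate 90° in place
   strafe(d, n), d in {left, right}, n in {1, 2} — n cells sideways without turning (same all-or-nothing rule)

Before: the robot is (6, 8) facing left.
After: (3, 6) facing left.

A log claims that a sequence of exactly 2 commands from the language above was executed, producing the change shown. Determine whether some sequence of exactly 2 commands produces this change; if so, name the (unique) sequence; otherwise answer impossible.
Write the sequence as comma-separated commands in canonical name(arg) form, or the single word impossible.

key: order matters: swapping strafe(left, 2) and move(3) lands elsewhere
start: (6, 8) facing left
step 1 (strafe(left, 2)): (6, 6) facing left
step 2 (move(3)): (3, 6) facing left
uniquely the one of 81 2-step routes that fits.

strafe(left, 2), move(3)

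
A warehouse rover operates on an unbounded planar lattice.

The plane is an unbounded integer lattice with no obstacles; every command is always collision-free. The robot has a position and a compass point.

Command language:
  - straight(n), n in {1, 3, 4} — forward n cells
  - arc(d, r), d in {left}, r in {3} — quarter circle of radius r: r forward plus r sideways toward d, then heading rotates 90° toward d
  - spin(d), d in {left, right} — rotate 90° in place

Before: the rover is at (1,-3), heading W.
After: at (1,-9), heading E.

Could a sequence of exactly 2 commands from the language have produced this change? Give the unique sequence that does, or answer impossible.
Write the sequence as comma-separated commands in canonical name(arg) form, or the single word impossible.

key: position moved to (1,-9) AND the heading swung to E — translation plus rotation needed
begin: at (1,-3), heading W
1. arc(left, 3) → at (-2,-6), heading S
2. arc(left, 3) → at (1,-9), heading E
all 36 alternatives checked — unique.

arc(left, 3), arc(left, 3)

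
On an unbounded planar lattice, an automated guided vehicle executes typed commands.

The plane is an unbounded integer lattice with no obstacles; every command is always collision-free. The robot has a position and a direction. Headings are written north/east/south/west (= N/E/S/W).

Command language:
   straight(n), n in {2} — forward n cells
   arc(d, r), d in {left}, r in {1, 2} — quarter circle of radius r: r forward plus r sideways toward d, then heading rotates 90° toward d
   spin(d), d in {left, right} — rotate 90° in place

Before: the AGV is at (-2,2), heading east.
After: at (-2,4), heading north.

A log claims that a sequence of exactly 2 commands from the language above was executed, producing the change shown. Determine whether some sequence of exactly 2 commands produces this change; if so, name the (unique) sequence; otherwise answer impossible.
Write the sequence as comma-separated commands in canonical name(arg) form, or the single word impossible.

key: cell and facing (now N) both changed — the 2 commands mix motion and turning
initial: at (-2,2), heading east
step 1 (spin(left)): at (-2,2), heading north
step 2 (straight(2)): at (-2,4), heading north
uniquely the one of 25 2-step routes that fits.

spin(left), straight(2)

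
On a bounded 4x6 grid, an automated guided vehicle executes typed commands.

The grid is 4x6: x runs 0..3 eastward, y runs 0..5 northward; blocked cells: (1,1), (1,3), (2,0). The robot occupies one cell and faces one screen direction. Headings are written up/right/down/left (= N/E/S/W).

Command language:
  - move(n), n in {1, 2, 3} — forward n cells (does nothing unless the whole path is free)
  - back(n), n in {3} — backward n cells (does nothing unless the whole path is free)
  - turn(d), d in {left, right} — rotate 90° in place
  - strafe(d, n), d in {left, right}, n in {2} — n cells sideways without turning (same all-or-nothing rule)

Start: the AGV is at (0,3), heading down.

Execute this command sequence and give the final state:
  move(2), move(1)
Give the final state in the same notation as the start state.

begin: at (0,3), heading down
1. move(2) → at (0,1), heading down
2. move(1) → at (0,0), heading down

at (0,0), heading down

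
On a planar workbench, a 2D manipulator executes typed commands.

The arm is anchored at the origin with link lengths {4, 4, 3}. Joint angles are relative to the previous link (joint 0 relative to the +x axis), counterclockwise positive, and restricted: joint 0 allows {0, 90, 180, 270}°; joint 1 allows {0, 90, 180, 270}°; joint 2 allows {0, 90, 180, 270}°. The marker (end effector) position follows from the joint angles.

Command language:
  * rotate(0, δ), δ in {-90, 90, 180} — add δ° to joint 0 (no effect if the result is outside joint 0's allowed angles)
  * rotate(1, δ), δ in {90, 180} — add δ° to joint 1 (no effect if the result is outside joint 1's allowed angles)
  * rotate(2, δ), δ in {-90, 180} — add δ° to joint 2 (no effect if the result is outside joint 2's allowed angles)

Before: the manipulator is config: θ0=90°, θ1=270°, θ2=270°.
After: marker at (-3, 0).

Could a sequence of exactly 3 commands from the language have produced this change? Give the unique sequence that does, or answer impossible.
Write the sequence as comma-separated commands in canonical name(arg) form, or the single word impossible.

rotate(1, 90), rotate(1, 90), rotate(1, 90)

t0: config: θ0=90°, θ1=270°, θ2=270°
t=1 rotate(1, 90) ⇒ config: θ0=90°, θ1=0°, θ2=270°
t=2 rotate(1, 90) ⇒ config: θ0=90°, θ1=90°, θ2=270°
t=3 rotate(1, 90) ⇒ config: θ0=90°, θ1=180°, θ2=270°
no rival 3-sequence matches.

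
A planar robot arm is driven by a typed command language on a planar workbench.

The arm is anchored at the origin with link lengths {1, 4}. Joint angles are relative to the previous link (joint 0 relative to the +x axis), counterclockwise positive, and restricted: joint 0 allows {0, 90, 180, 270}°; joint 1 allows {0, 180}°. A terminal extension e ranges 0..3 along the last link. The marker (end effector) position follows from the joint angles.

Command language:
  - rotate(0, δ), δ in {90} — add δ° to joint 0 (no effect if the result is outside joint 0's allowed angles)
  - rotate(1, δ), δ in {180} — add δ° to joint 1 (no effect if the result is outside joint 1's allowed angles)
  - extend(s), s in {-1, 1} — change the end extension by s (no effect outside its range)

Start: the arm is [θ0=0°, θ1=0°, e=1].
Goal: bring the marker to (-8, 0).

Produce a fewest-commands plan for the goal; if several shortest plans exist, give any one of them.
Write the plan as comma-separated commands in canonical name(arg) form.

t0: [θ0=0°, θ1=0°, e=1]
t=1 extend(1) ⇒ [θ0=0°, θ1=0°, e=2]
t=2 extend(1) ⇒ [θ0=0°, θ1=0°, e=3]
t=3 rotate(0, 90) ⇒ [θ0=90°, θ1=0°, e=3]
t=4 rotate(0, 90) ⇒ [θ0=180°, θ1=0°, e=3]
minimal: 4 command(s), checked below 4.

extend(1), extend(1), rotate(0, 90), rotate(0, 90)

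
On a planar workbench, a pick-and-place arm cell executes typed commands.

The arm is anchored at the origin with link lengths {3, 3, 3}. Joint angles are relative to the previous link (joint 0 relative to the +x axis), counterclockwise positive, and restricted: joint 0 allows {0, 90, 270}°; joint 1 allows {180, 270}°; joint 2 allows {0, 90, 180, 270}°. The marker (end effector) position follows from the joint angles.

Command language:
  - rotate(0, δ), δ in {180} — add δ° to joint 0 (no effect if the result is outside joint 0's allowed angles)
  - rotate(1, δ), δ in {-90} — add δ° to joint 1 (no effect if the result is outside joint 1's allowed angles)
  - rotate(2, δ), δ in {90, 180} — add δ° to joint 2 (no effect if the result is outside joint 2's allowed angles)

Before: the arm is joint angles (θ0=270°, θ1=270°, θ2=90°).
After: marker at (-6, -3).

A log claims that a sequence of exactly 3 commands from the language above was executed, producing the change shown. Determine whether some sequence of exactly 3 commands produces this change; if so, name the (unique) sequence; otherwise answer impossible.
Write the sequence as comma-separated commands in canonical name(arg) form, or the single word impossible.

rotate(2, 90), rotate(2, 90), rotate(2, 90)

start: joint angles (θ0=270°, θ1=270°, θ2=90°)
t=1 rotate(2, 90) ⇒ joint angles (θ0=270°, θ1=270°, θ2=180°)
t=2 rotate(2, 90) ⇒ joint angles (θ0=270°, θ1=270°, θ2=270°)
t=3 rotate(2, 90) ⇒ joint angles (θ0=270°, θ1=270°, θ2=0°)
no rival 3-sequence matches.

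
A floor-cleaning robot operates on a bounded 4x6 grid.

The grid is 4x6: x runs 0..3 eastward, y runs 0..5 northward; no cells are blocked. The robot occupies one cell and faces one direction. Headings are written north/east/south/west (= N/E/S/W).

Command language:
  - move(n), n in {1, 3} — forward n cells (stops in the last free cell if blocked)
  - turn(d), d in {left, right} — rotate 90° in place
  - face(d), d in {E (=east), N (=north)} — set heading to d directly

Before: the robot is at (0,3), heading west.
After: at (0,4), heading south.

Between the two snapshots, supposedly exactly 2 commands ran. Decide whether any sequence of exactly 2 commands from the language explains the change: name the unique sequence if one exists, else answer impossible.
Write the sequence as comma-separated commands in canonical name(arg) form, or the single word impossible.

impossible

no 2-step route produces this change.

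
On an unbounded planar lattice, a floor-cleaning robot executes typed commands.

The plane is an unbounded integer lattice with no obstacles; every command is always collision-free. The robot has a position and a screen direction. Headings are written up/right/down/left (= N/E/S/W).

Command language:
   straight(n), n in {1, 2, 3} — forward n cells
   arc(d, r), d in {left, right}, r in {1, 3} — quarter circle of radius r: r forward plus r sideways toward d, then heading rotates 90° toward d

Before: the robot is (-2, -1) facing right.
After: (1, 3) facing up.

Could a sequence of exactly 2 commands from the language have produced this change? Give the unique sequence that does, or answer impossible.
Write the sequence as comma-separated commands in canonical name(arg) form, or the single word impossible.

arc(left, 3), straight(1)

key: running straight(1) before arc(left, 3) would end elsewhere — order is forced
begin: (-2, -1) facing right
t=1 arc(left, 3) ⇒ (1, 2) facing up
t=2 straight(1) ⇒ (1, 3) facing up
no other 2-command option fits: unique.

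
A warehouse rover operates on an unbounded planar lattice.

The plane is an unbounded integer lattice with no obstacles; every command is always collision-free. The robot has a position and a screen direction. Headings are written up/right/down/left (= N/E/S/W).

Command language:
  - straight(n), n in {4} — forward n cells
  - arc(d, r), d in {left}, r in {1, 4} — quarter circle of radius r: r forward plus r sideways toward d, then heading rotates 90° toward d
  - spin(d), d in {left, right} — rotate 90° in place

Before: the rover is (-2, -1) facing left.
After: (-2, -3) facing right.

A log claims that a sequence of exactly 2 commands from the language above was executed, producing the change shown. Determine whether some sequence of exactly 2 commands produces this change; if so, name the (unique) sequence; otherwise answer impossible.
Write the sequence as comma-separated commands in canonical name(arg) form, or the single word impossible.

arc(left, 1), arc(left, 1)

key: cell and facing (now E) both changed — the 2 commands mix motion and turning
from: (-2, -1) facing left
step 1 (arc(left, 1)): (-3, -2) facing down
step 2 (arc(left, 1)): (-2, -3) facing right
uniquely the one of 25 2-step routes that fits.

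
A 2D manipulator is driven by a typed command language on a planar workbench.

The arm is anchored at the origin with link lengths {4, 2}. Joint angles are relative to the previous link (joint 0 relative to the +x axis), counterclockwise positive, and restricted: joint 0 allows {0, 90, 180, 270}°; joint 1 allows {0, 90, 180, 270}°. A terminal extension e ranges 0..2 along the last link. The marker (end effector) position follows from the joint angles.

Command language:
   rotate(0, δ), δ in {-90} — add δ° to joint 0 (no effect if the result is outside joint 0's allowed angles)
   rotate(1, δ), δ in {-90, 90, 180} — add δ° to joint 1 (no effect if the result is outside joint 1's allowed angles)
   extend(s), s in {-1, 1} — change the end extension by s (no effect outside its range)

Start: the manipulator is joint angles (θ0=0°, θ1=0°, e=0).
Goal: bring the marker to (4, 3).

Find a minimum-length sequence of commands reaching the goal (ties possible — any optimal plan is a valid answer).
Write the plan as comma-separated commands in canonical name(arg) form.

start: joint angles (θ0=0°, θ1=0°, e=0)
step 1 (rotate(1, 90)): joint angles (θ0=0°, θ1=90°, e=0)
step 2 (extend(1)): joint angles (θ0=0°, θ1=90°, e=1)
minimal: 2 command(s), checked below 2.

rotate(1, 90), extend(1)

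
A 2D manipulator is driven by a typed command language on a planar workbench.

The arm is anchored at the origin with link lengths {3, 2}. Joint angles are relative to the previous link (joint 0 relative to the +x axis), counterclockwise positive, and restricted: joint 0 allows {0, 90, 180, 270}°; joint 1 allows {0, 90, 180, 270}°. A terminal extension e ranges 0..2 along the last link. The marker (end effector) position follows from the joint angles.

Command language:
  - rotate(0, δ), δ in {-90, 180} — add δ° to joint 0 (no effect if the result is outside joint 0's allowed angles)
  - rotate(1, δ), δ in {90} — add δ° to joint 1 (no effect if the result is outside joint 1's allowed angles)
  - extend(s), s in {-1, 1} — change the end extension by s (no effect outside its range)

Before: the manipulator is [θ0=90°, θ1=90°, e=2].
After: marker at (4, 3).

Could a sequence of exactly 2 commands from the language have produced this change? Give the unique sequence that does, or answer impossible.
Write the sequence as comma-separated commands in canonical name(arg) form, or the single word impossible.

initial: [θ0=90°, θ1=90°, e=2]
t=1 rotate(1, 90) ⇒ [θ0=90°, θ1=180°, e=2]
t=2 rotate(1, 90) ⇒ [θ0=90°, θ1=270°, e=2]
uniquely the one of 25 2-step routes that fits.

rotate(1, 90), rotate(1, 90)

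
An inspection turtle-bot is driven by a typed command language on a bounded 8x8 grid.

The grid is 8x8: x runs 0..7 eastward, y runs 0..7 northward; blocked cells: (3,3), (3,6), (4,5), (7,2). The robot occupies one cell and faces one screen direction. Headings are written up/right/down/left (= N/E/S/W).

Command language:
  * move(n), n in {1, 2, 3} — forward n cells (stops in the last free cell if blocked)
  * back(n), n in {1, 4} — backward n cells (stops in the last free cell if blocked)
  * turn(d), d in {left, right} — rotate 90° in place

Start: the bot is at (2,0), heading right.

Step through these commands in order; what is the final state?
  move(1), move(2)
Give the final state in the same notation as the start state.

initial: at (2,0), heading right
t=1 move(1) ⇒ at (3,0), heading right
t=2 move(2) ⇒ at (5,0), heading right

at (5,0), heading right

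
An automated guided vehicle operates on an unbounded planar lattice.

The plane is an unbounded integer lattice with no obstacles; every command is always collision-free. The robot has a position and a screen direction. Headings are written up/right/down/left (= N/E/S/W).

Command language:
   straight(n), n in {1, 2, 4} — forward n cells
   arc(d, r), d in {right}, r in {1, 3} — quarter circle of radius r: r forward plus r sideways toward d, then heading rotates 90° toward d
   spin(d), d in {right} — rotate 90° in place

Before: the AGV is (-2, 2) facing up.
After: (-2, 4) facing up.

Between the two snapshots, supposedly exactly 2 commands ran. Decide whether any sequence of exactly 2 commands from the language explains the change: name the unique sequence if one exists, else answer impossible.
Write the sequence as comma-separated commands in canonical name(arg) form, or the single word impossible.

key: still facing N at the end — nothing in the sequence rotates
start: (-2, 2) facing up
t=1 straight(1) ⇒ (-2, 3) facing up
t=2 straight(1) ⇒ (-2, 4) facing up
uniquely the one of 36 2-step routes that fits.

straight(1), straight(1)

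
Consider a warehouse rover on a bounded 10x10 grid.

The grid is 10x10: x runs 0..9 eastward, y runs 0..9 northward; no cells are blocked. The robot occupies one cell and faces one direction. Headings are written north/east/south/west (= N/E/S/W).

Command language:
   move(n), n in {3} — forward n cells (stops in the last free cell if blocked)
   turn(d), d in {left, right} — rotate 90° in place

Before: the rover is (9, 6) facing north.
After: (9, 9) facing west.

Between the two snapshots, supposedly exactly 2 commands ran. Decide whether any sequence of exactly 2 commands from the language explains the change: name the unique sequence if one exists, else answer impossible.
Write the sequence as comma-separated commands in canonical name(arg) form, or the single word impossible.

move(3), turn(left)

key: cell and facing (now W) both changed — the 2 commands mix motion and turning
from: (9, 6) facing north
step 1 (move(3)): (9, 9) facing north
step 2 (turn(left)): (9, 9) facing west
uniquely the one of 9 2-step routes that fits.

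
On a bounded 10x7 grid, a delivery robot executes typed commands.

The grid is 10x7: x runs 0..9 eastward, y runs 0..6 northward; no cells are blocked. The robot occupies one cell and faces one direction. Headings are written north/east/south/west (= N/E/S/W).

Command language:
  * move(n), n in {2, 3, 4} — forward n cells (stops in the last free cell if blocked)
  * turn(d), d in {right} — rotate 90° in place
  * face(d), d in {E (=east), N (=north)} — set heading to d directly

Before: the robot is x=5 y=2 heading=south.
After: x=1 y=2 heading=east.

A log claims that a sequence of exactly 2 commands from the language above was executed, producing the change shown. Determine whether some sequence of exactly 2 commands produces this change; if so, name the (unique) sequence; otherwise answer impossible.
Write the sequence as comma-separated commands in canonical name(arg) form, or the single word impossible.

no 2-step route produces this change.

impossible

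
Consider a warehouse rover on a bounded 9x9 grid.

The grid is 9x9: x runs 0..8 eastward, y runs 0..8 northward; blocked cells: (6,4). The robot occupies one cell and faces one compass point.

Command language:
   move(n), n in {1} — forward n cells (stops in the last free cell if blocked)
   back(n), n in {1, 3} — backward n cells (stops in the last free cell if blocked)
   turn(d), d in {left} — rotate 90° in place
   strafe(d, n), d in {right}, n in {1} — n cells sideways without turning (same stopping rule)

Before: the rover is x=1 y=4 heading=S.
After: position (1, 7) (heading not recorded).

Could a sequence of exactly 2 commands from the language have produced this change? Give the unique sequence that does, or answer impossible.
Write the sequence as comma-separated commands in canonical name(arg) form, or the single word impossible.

key: running turn(left) before back(3) would end elsewhere — order is forced
t0: x=1 y=4 heading=S
step 1 (back(3)): x=1 y=7 heading=S
step 2 (turn(left)): x=1 y=7 heading=E
no other 2-command option fits: unique.

back(3), turn(left)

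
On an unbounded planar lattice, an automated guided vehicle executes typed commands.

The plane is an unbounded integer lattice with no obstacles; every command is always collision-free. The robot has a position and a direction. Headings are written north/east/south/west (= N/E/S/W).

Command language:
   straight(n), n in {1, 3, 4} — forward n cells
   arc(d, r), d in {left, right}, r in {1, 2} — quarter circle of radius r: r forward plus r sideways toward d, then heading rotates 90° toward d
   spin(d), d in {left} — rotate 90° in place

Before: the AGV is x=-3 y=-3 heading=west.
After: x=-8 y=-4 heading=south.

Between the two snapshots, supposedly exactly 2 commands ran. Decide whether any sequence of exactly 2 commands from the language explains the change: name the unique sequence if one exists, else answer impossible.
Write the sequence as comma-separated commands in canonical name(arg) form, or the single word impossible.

key: running arc(left, 1) before straight(4) would end elsewhere — order is forced
t0: x=-3 y=-3 heading=west
1. straight(4) → x=-7 y=-3 heading=west
2. arc(left, 1) → x=-8 y=-4 heading=south
uniquely the one of 64 2-step routes that fits.

straight(4), arc(left, 1)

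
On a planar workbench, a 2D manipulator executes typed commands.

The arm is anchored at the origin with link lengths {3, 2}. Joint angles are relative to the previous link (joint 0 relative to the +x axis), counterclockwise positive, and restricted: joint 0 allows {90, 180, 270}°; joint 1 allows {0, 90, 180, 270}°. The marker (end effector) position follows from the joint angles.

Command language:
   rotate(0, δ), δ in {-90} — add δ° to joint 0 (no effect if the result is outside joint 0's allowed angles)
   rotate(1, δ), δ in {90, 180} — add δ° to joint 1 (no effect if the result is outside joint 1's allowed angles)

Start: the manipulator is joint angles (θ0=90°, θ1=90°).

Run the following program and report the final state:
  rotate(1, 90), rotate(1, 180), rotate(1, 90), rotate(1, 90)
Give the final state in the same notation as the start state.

joint angles (θ0=90°, θ1=180°)

start: joint angles (θ0=90°, θ1=90°)
t=1 rotate(1, 90) ⇒ joint angles (θ0=90°, θ1=180°)
t=2 rotate(1, 180) ⇒ joint angles (θ0=90°, θ1=0°)
t=3 rotate(1, 90) ⇒ joint angles (θ0=90°, θ1=90°)
t=4 rotate(1, 90) ⇒ joint angles (θ0=90°, θ1=180°)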